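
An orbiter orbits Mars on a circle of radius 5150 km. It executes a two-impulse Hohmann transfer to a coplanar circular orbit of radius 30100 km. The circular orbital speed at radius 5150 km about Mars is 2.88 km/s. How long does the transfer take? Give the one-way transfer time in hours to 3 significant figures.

t = 9.88 hours

From the circular-orbit relation v² = μ/r at r = 5150 km: μ = v²r = (2.88)² × 5150 = 42716.2 km³/s².
The Hohmann ellipse has a_t = (r₁ + r₂)/2 = 17625 km.
Transfer time t = π√(a_t³/μ) = π√((17625)³ / 42716.2) = 35570 s.
Converting: 35570 s ÷ 3600 s/hour = 9.88 hours.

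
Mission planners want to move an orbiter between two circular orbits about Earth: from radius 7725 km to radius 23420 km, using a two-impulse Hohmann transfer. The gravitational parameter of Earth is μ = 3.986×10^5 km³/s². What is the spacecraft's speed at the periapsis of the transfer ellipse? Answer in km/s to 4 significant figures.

The Hohmann ellipse has a_t = (r₁ + r₂)/2 = 15572.5 km.
The periapsis of the transfer ellipse is at r = 7725 km.
Vis-viva: v = √[μ(2/r − 1/a_t)] = √[3.986×10^5 × (2/7725 − 1/15572.5)] = 8.809 km/s.

v = 8.809 km/s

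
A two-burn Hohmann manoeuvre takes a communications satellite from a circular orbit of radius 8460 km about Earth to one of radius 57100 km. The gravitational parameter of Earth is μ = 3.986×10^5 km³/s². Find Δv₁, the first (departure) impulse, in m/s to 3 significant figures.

Transfer-ellipse semi-major axis a_t = (r₁ + r₂)/2 = (8460 + 57100)/2 = 32780 km.
On the circular orbit at r = 8460 km, v_c = √(μ/r) = 6.864 km/s.
Transfer-orbit speed at the same r (vis-viva, a = a_t): v_t = √[μ(2/r − 1/a_t)] = 9.059 km/s.
Δv₁ = |v_t − v_c| = |9.059 − 6.864| = 2.195 km/s.

Δv₁ = 2200 m/s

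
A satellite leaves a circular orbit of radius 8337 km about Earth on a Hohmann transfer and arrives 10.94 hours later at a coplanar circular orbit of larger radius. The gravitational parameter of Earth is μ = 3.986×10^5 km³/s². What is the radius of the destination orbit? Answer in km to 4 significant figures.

Transfer time t = 10.94 hours = 39384 s, and t = π√(a_t³/μ).
So a_t = (μ t²/π²)^(1/3) = (3.986×10^5 × (39384)² / π²)^(1/3) = 39715 km.
Since a_t = (r₁ + r₂)/2, r₂ = 2a_t − r₁ = 2×39715 − 8337 = 71093 km.

r₂ = 71090 km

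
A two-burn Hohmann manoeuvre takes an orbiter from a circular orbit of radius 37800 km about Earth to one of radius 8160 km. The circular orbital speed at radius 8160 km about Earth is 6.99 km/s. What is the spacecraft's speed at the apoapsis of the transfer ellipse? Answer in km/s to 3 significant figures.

v = 1.94 km/s

From the circular-orbit relation v² = μ/r at r = 8160 km: μ = v²r = (6.99)² × 8160 = 3.98698×10^5 km³/s².
Semi-major axis of the transfer orbit: a_t = (37800 + 8160)/2 = 22980 km.
At apoapsis, r = 37800 km.
From the vis-viva equation, v = √[μ(2/r − 1/a_t)] = 1.935 km/s.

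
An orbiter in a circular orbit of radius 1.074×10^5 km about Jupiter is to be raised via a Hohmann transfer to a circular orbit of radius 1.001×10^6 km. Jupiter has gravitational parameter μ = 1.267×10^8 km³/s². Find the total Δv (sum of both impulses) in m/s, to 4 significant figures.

Δv = 18110 m/s

Semi-major axis of the transfer orbit: a_t = (1.074×10^5 + 1.001×10^6)/2 = 5.542×10^5 km.
At r₁ the circular-orbit speed is v₁ = √(μ/r₁) = 34.35 km/s.
Transfer-orbit speed at r₁ (vis-viva): v_p = √[μ(2/r₁ − 1/a_t)] = 46.16 km/s.
First burn Δv₁ = |v_p − v₁| = 11.81 km/s.
At r₂, v₂ = √(μ/r₂) = 11.2505 km/s.
Transfer-orbit speed at r₂: v_a = √[μ(2/r₂ − 1/a_t)] = 4.95268 km/s.
Second burn Δv₂ = |v₂ − v_a| = 6.298 km/s.
Total Δv = Δv₁ + Δv₂ = 18.11 km/s.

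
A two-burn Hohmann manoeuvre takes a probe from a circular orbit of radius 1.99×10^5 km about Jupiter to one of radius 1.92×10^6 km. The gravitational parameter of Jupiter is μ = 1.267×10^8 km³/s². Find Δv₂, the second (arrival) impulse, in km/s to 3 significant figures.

Δv₂ = 4.60 km/s

Semi-major axis of the transfer orbit: a_t = (1.990×10^5 + 1.920×10^6)/2 = 1.0595×10^6 km.
On the circular orbit at r = 1.920×10^6 km, v_c = √(μ/r) = 8.1234 km/s.
Vis-viva on the transfer ellipse at r = 1.920×10^6 km gives v_t = √[μ(2/r − 1/a_t)] = 3.5206 km/s.
Δv₂ = |v_t − v_c| = |3.5206 − 8.1234| = 4.603 km/s.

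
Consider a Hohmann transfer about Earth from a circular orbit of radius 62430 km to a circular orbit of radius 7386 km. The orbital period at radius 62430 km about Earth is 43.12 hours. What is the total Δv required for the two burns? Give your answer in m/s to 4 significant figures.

Δv = 3843 m/s

From Kepler's third law T² = 4π²r³/μ at r = 62430 km, T = 43.12 hours = 43.12 × 3600 s = 1.55232×10^5 s: μ = 4π²r³/T² = 3.98637×10^5 km³/s².
Semi-major axis of the transfer orbit: a_t = (62430 + 7386)/2 = 34908 km.
At r₁ the circular-orbit speed is v₁ = √(μ/r₁) = 2.527 km/s.
On the transfer ellipse at r₁, vis-viva equation gives v_a = √[μ(2/r₁ − 1/a_t)] = 1.162 km/s.
First burn Δv₁ = |v_a − v₁| = 1.365 km/s.
Circular speed at r₂: v₂ = √(μ/r₂) = 7.347 km/s.
Transfer-orbit speed at r₂: v_p = √[μ(2/r₂ − 1/a_t)] = 9.825 km/s.
Second burn Δv₂ = |v₂ − v_p| = 2.478 km/s.
Total Δv = Δv₁ + Δv₂ = 3.843 km/s.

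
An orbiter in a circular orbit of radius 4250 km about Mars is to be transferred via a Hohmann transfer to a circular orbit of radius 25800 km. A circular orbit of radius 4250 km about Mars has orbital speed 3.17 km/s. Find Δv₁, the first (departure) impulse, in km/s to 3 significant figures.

Δv₁ = 0.984 km/s

From the circular-orbit relation v² = μ/r at r = 4250 km: μ = v²r = (3.17)² × 4250 = 42707.8 km³/s².
Semi-major axis of the transfer orbit: a_t = (4250 + 25800)/2 = 15025 km.
On the circular orbit at r = 4250 km, v_c = √(μ/r) = 3.170 km/s.
Vis-viva on the transfer ellipse at r = 4250 km gives v_t = √[μ(2/r − 1/a_t)] = 4.154 km/s.
Δv₁ = |v_t − v_c| = |4.154 − 3.170| = 0.9840 km/s.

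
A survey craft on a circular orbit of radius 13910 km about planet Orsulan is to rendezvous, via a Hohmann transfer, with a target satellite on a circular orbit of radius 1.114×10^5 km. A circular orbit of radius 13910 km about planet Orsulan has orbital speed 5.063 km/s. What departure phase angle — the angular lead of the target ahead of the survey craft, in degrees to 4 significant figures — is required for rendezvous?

φ = 104.1°

From the circular-orbit relation v² = μ/r at r = 13910 km: μ = v²r = (5.063)² × 13910 = 3.56569×10^5 km³/s².
Transfer-ellipse semi-major axis a_t = (r₁ + r₂)/2 = (13910 + 1.114×10^5)/2 = 62655 km.
The half-period of the transfer ellipse is t = π√(a_t³/μ) = 82510 s.
Target angular speed ω₂ = √(μ/r₂³) = 1.606×10^-5 rad/s.
Angle swept by the target during transfer: ω₂·t = 1.325 rad = 75.92°.
The survey craft traverses 180° on the transfer ellipse, so the target must lead by 180° − 75.92° = 104.1°.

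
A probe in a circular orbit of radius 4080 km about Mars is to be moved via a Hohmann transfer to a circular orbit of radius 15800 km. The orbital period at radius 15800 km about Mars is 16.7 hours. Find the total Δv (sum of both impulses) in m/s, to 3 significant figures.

Δv = 1440 m/s

From Kepler's third law T² = 4π²r³/μ at r = 15800 km, T = 16.7 hours = 16.7 × 3600 s = 60120 s: μ = 4π²r³/T² = 43081.7 km³/s².
The Hohmann ellipse has a_t = (r₁ + r₂)/2 = 9940 km.
At r₁ the circular-orbit speed is v₁ = √(μ/r₁) = 3.2495 km/s.
Transfer-orbit speed at r₁ (vis-viva equation): v_p = √[μ(2/r₁ − 1/a_t)] = 4.0969 km/s.
First burn Δv₁ = |v_p − v₁| = 0.8474 km/s.
Circular speed at r₂: v₂ = √(μ/r₂) = 1.651270 km/s.
Transfer-orbit speed at r₂: v_a = √[μ(2/r₂ − 1/a_t)] = 1.057925 km/s.
Second burn Δv₂ = |v₂ − v_a| = 0.5933 km/s.
Δv = Δv₁ + Δv₂ = 0.8474 + 0.5933 = 1.441 km/s.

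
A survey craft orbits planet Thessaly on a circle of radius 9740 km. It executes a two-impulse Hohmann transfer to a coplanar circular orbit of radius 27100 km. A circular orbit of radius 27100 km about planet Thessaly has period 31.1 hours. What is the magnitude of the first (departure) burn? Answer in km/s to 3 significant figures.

From Kepler's third law T² = 4π²r³/μ at r = 27100 km, T = 31.1 hours = 31.1 × 3600 s = 1.1196×10^5 s: μ = 4π²r³/T² = 62681.9 km³/s².
Transfer-ellipse semi-major axis a_t = (r₁ + r₂)/2 = (9740 + 27100)/2 = 18420 km.
On the circular orbit at r = 9740 km, v_c = √(μ/r) = 2.5368 km/s.
Vis-viva on the transfer ellipse at r = 9740 km gives v_t = √[μ(2/r − 1/a_t)] = 3.0770 km/s.
Δv₁ = |v_t − v_c| = |3.0770 − 2.5368| = 0.5402 km/s.

Δv₁ = 0.540 km/s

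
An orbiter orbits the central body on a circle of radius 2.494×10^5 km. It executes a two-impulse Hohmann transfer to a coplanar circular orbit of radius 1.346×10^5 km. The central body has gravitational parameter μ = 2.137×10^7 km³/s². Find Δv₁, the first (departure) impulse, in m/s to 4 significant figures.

Transfer-ellipse semi-major axis a_t = (r₁ + r₂)/2 = (2.494×10^5 + 1.346×10^5)/2 = 1.920×10^5 km.
Circular speed at r = 2.494×10^5 km: v_c = √(μ/r) = 9.2567 km/s.
Transfer-orbit speed at the same r (vis-viva, a = a_t): v_t = √[μ(2/r − 1/a_t)] = 7.7504 km/s.
Δv₁ = |v_t − v_c| = |7.7504 − 9.2567| = 1.506 km/s.

Δv₁ = 1506 m/s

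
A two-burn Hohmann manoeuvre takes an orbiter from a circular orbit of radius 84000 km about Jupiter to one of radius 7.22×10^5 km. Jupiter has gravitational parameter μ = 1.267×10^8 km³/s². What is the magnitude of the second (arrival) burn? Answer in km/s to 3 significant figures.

The Hohmann ellipse has a_t = (r₁ + r₂)/2 = 4.030×10^5 km.
On the circular orbit at r = 7.220×10^5 km, v_c = √(μ/r) = 13.247 km/s.
Transfer-orbit speed at the same r (vis-viva, a = a_t): v_t = √[μ(2/r − 1/a_t)] = 6.0479 km/s.
Δv₂ = |v_t − v_c| = |6.0479 − 13.247| = 7.199 km/s.

Δv₂ = 7.20 km/s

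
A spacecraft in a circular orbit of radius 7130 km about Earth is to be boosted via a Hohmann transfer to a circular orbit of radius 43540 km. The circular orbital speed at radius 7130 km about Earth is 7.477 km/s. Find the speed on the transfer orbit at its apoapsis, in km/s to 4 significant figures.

v = 1.605 km/s

From the circular-orbit relation v² = μ/r at r = 7130 km: μ = v²r = (7.477)² × 7130 = 3.98606×10^5 km³/s².
Transfer-ellipse semi-major axis a_t = (r₁ + r₂)/2 = (7130 + 43540)/2 = 25335 km.
The apoapsis of the transfer ellipse is at r = 43540 km.
Applying v² = μ(2/r − 1/a_t): v = 1.605 km/s.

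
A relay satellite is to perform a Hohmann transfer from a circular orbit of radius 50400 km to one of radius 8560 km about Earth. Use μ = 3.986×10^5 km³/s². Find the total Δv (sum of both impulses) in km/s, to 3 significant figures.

Δv = 3.40 km/s

Transfer-ellipse semi-major axis a_t = (r₁ + r₂)/2 = (50400 + 8560)/2 = 29480 km.
Circular speed at r₁: v₁ = √(μ/r₁) = √(3.986×10^5/50400) = 2.8122 km/s.
Transfer-orbit speed at r₁ (v² = μ(2/r − 1/a)): v_a = √[μ(2/r₁ − 1/a_t)] = 1.5154 km/s.
First burn Δv₁ = |v_a − v₁| = 1.2968 km/s.
At r₂, v₂ = √(μ/r₂) = 6.8239 km/s.
Transfer-orbit speed at r₂: v_p = √[μ(2/r₂ − 1/a_t)] = 8.9224 km/s.
Second burn Δv₂ = |v₂ − v_p| = 2.0985 km/s.
Δv = Δv₁ + Δv₂ = 1.2968 + 2.0985 = 3.395 km/s.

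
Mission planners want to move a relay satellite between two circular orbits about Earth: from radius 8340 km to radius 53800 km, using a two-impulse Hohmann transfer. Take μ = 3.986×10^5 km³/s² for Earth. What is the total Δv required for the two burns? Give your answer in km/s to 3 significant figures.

Δv = 3.50 km/s

Transfer-ellipse semi-major axis a_t = (r₁ + r₂)/2 = (8340 + 53800)/2 = 31070 km.
At r₁ the circular-orbit speed is v₁ = √(μ/r₁) = 6.913 km/s.
On the transfer ellipse at r₁, v² = μ(2/r − 1/a) gives v_p = √[μ(2/r₁ − 1/a_t)] = 9.097 km/s.
First burn Δv₁ = |v_p − v₁| = 2.184 km/s.
Circular speed at r₂: v₂ = √(μ/r₂) = 2.722 km/s.
Transfer-orbit speed at r₂: v_a = √[μ(2/r₂ − 1/a_t)] = 1.410 km/s.
Second burn Δv₂ = |v₂ − v_a| = 1.312 km/s.
Δv = Δv₁ + Δv₂ = 2.184 + 1.312 = 3.496 km/s.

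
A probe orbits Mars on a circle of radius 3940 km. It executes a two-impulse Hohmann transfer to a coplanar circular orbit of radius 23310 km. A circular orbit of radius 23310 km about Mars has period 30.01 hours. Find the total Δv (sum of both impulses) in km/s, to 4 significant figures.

From Kepler's third law T² = 4π²r³/μ at r = 23310 km, T = 30.01 hours = 30.01 × 3600 s = 1.08036×10^5 s: μ = 4π²r³/T² = 42840.0 km³/s².
Semi-major axis of the transfer orbit: a_t = (3940 + 23310)/2 = 13625 km.
At r₁ the circular-orbit speed is v₁ = √(μ/r₁) = 3.2974 km/s.
On the transfer ellipse at r₁, vis-viva equation gives v_p = √[μ(2/r₁ − 1/a_t)] = 4.3130 km/s.
First burn Δv₁ = |v_p − v₁| = 1.0156 km/s.
At r₂, v₂ = √(μ/r₂) = 1.35567 km/s.
Transfer-orbit speed at r₂: v_a = √[μ(2/r₂ − 1/a_t)] = 0.729010 km/s.
Second burn Δv₂ = |v₂ − v_a| = 0.62666 km/s.
Total Δv = Δv₁ + Δv₂ = 1.642 km/s.

Δv = 1.642 km/s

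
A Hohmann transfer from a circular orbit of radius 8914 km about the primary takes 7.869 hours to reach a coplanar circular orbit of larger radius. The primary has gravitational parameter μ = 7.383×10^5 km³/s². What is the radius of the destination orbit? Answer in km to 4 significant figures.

r₂ = 69400 km

Transfer time t = 7.869 hours = 28328.4 s, and t = π√(a_t³/μ).
So a_t = (μ t²/π²)^(1/3) = (7.383×10^5 × (28328.4)² / π²)^(1/3) = 39155 km.
Since a_t = (r₁ + r₂)/2, r₂ = 2a_t − r₁ = 2×39155 − 8914 = 69396 km.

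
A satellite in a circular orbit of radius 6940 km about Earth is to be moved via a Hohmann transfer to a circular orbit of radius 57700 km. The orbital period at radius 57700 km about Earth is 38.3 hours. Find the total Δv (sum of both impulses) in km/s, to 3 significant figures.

Δv = 3.96 km/s

From Kepler's third law T² = 4π²r³/μ at r = 57700 km, T = 38.3 hours = 38.3 × 3600 s = 1.3788×10^5 s: μ = 4π²r³/T² = 3.98919×10^5 km³/s².
The Hohmann ellipse has a_t = (r₁ + r₂)/2 = 32320 km.
Circular speed at r₁: v₁ = √(μ/r₁) = √(3.98919×10^5/6940) = 7.582 km/s.
Transfer-orbit speed at r₁ (vis-viva equation): v_p = √[μ(2/r₁ − 1/a_t)] = 10.13 km/s.
First burn Δv₁ = |v_p − v₁| = 2.548 km/s.
At r₂, v₂ = √(μ/r₂) = 2.629 km/s.
Transfer-orbit speed at r₂: v_a = √[μ(2/r₂ − 1/a_t)] = 1.218 km/s.
Second burn Δv₂ = |v₂ − v_a| = 1.411 km/s.
Total Δv = Δv₁ + Δv₂ = 3.959 km/s.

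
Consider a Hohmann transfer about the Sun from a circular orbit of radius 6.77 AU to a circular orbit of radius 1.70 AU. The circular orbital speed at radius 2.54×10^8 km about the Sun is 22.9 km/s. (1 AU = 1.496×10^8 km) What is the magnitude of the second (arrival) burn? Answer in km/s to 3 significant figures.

From the circular-orbit relation v² = μ/r at r = 2.54×10^8 km: μ = v²r = (22.9)² × 2.54×10^8 = 1.33200×10^11 km³/s².
In km: r₁ = 6.77 × 1.496×10^8 = 1.012792×10^9 km; r₂ = 1.70 × 1.496×10^8 = 2.5432×10^8 km.
Semi-major axis of the transfer orbit: a_t = (1.012792×10^9 + 2.5432×10^8)/2 = 6.33556×10^8 km.
Circular speed at r = 2.5432×10^8 km: v_c = √(μ/r) = 22.89 km/s.
Transfer-orbit speed at the same r (vis-viva, a = a_t): v_t = √[μ(2/r − 1/a_t)] = 28.94 km/s.
Δv₂ = |v_t − v_c| = |28.94 − 22.89| = 6.050 km/s.

Δv₂ = 6.05 km/s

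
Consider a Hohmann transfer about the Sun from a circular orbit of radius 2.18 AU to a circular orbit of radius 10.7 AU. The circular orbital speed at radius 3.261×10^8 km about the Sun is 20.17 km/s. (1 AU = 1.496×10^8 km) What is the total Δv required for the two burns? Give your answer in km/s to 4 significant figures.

Δv = 9.636 km/s

From the circular-orbit relation v² = μ/r at r = 3.261×10^8 km: μ = v²r = (20.17)² × 3.261×10^8 = 1.32667×10^11 km³/s².
In km: r₁ = 2.18 × 1.496×10^8 = 3.26128×10^8 km; r₂ = 10.7 × 1.496×10^8 = 1.60072×10^9 km.
The Hohmann ellipse has a_t = (r₁ + r₂)/2 = 9.63424×10^8 km.
At r₁ the circular-orbit speed is v₁ = √(μ/r₁) = 20.169 km/s.
Transfer-orbit speed at r₁ (v² = μ(2/r − 1/a)): v_p = √[μ(2/r₁ − 1/a_t)] = 25.998 km/s.
First burn Δv₁ = |v_p − v₁| = 5.829 km/s.
Circular speed at r₂: v₂ = √(μ/r₂) = 9.104 km/s.
Transfer-orbit speed at r₂: v_a = √[μ(2/r₂ − 1/a_t)] = 5.297 km/s.
Second burn Δv₂ = |v₂ − v_a| = 3.807 km/s.
Total Δv = Δv₁ + Δv₂ = 9.636 km/s.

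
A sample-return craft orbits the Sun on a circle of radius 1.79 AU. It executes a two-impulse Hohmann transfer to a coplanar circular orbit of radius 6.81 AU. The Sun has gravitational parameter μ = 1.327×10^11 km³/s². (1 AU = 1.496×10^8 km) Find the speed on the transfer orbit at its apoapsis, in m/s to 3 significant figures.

In km: r₁ = 1.79 × 1.496×10^8 = 2.67784×10^8 km; r₂ = 6.81 × 1.496×10^8 = 1.018776×10^9 km.
Transfer-ellipse semi-major axis a_t = (r₁ + r₂)/2 = (2.67784×10^8 + 1.018776×10^9)/2 = 6.4328×10^8 km.
The apoapsis of the transfer ellipse is at r = 1.018776×10^9 km.
Applying v² = μ(2/r − 1/a_t): v = 7.364 km/s.

v = 7360 m/s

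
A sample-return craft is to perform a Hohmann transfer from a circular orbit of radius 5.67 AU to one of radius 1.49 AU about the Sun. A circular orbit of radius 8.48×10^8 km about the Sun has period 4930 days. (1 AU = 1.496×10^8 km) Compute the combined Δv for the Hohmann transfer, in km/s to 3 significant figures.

Δv = 10.7 km/s

From Kepler's third law T² = 4π²r³/μ at r = 8.48×10^8 km, T = 4930 days = 4930 × 86400 s = 4.25952×10^8 s: μ = 4π²r³/T² = 1.32686×10^11 km³/s².
In km: r₁ = 5.67 × 1.496×10^8 = 8.48232×10^8 km; r₂ = 1.49 × 1.496×10^8 = 2.22904×10^8 km.
Transfer-ellipse semi-major axis a_t = (r₁ + r₂)/2 = (8.48232×10^8 + 2.22904×10^8)/2 = 5.35568×10^8 km.
At r₁ the circular-orbit speed is v₁ = √(μ/r₁) = 12.50707 km/s.
On the transfer ellipse at r₁, vis-viva equation gives v_a = √[μ(2/r₁ − 1/a_t)] = 8.068769 km/s.
First burn Δv₁ = |v_a − v₁| = 4.43830 km/s.
Circular speed at r₂: v₂ = √(μ/r₂) = 24.39799 km/s.
Transfer-orbit speed at r₂: v_p = √[μ(2/r₂ − 1/a_t)] = 30.70464 km/s.
Second burn Δv₂ = |v₂ − v_p| = 6.30665 km/s.
Δv = Δv₁ + Δv₂ = 4.43830 + 6.30665 = 10.74 km/s.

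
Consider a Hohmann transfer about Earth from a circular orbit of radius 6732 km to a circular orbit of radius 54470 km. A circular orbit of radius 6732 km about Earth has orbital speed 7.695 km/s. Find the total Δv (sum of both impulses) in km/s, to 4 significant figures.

From the circular-orbit relation v² = μ/r at r = 6732 km: μ = v²r = (7.695)² × 6732 = 3.98622×10^5 km³/s².
The Hohmann ellipse has a_t = (r₁ + r₂)/2 = 30601 km.
Circular speed at r₁: v₁ = √(μ/r₁) = √(3.98622×10^5/6732) = 7.69500 km/s.
On the transfer ellipse at r₁, vis-viva gives v_p = √[μ(2/r₁ − 1/a_t)] = 10.2664 km/s.
First burn Δv₁ = |v_p − v₁| = 2.5714 km/s.
At r₂, v₂ = √(μ/r₂) = 2.7052 km/s.
Transfer-orbit speed at r₂: v_a = √[μ(2/r₂ − 1/a_t)] = 1.2688 km/s.
Second burn Δv₂ = |v₂ − v_a| = 1.4364 km/s.
Total Δv = Δv₁ + Δv₂ = 4.008 km/s.

Δv = 4.008 km/s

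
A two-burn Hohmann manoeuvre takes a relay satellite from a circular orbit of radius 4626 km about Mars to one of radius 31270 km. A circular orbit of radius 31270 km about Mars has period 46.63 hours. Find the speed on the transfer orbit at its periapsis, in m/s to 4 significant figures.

From Kepler's third law T² = 4π²r³/μ at r = 31270 km, T = 46.63 hours = 46.63 × 3600 s = 1.67868×10^5 s: μ = 4π²r³/T² = 42835.9 km³/s².
Semi-major axis of the transfer orbit: a_t = (4626 + 31270)/2 = 17948 km.
The periapsis of the transfer ellipse is at r = 4626 km.
Vis-viva: v = √[μ(2/r − 1/a_t)] = √[42835.9 × (2/4626 − 1/17948)] = 4.017 km/s.

v = 4017 m/s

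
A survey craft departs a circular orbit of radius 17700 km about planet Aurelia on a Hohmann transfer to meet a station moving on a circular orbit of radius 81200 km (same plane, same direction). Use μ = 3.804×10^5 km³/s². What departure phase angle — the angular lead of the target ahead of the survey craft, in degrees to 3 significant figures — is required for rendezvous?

The Hohmann ellipse has a_t = (r₁ + r₂)/2 = 49450 km.
The half-period of the transfer ellipse is t = π√(a_t³/μ) = 56010 s.
The target's mean motion on its circular orbit is ω₂ = √(μ/r₂³) = 2.666×10^-5 rad/s.
Angle swept by the target during transfer: ω₂·t = 1.493 rad = 85.54°.
The survey craft traverses 180° on the transfer ellipse, so the target must lead by 180° − 85.54° = 94.5°.

φ = 94.5°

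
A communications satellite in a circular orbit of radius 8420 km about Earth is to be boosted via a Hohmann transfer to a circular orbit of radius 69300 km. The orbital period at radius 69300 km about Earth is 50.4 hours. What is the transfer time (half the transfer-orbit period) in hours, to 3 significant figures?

From Kepler's third law T² = 4π²r³/μ at r = 69300 km, T = 50.4 hours = 50.4 × 3600 s = 1.8144×10^5 s: μ = 4π²r³/T² = 3.99111×10^5 km³/s².
The Hohmann ellipse has a_t = (r₁ + r₂)/2 = 38860 km.
Half the transfer-orbit period gives t = π√(a_t³/μ) = 38090 s.
Converting: 38090 s ÷ 3600 s/hour = 10.6 hours.

t = 10.6 hours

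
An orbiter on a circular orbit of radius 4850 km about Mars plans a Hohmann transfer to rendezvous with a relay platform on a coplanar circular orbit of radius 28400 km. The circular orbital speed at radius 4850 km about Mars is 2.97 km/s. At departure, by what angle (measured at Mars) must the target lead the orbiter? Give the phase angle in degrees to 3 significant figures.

φ = 99.4°

From the circular-orbit relation v² = μ/r at r = 4850 km: μ = v²r = (2.97)² × 4850 = 42781.4 km³/s².
Semi-major axis of the transfer orbit: a_t = (4850 + 28400)/2 = 16625 km.
The half-period of the transfer ellipse is t = π√(a_t³/μ) = 32560 s.
The target's mean motion on its circular orbit is ω₂ = √(μ/r₂³) = 4.322×10^-5 rad/s.
Angle swept by the target during transfer: ω₂·t = 1.407 rad = 80.62°.
The orbiter traverses 180° on the transfer ellipse, so the target must lead by 180° − 80.62° = 99.4°.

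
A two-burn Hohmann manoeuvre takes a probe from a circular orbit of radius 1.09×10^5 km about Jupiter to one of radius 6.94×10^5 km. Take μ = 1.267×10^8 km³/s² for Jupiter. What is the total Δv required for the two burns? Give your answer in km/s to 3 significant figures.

Transfer-ellipse semi-major axis a_t = (r₁ + r₂)/2 = (1.090×10^5 + 6.940×10^5)/2 = 4.015×10^5 km.
At r₁ the circular-orbit speed is v₁ = √(μ/r₁) = 34.09 km/s.
Transfer-orbit speed at r₁ (vis-viva): v_p = √[μ(2/r₁ − 1/a_t)] = 44.82 km/s.
First burn Δv₁ = |v_p − v₁| = 10.73 km/s.
At r₂, v₂ = √(μ/r₂) = 13.512 km/s.
Transfer-orbit speed at r₂: v_a = √[μ(2/r₂ − 1/a_t)] = 7.0401 km/s.
Second burn Δv₂ = |v₂ − v_a| = 6.472 km/s.
Total Δv = Δv₁ + Δv₂ = 17.20 km/s.

Δv = 17.2 km/s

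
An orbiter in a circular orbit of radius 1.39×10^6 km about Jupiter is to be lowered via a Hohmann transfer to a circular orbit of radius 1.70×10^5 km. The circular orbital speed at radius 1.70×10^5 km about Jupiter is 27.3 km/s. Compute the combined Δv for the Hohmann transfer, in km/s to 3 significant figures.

Δv = 14.2 km/s

From the circular-orbit relation v² = μ/r at r = 1.70×10^5 km: μ = v²r = (27.3)² × 1.70×10^5 = 1.26699×10^8 km³/s².
Semi-major axis of the transfer orbit: a_t = (1.390×10^6 + 1.700×10^5)/2 = 7.800×10^5 km.
Circular speed at r₁: v₁ = √(μ/r₁) = √(1.26699×10^8/1.390×10^6) = 9.547 km/s.
On the transfer ellipse at r₁, vis-viva gives v_a = √[μ(2/r₁ − 1/a_t)] = 4.457 km/s.
First burn Δv₁ = |v_a − v₁| = 5.090 km/s.
At r₂, v₂ = √(μ/r₂) = 27.300 km/s.
Transfer-orbit speed at r₂: v_p = √[μ(2/r₂ − 1/a_t)] = 36.444 km/s.
Second burn Δv₂ = |v₂ − v_p| = 9.144 km/s.
Total Δv = Δv₁ + Δv₂ = 14.23 km/s.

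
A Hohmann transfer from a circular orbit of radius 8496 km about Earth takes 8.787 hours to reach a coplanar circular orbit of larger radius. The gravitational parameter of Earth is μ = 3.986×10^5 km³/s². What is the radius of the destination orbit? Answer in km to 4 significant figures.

Transfer time t = 8.787 hours = 31633.2 s, and t = π√(a_t³/μ).
So a_t = (μ t²/π²)^(1/3) = (3.986×10^5 × (31633.2)² / π²)^(1/3) = 34317 km.
Since a_t = (r₁ + r₂)/2, r₂ = 2a_t − r₁ = 2×34317 − 8496 = 60138 km.

r₂ = 60140 km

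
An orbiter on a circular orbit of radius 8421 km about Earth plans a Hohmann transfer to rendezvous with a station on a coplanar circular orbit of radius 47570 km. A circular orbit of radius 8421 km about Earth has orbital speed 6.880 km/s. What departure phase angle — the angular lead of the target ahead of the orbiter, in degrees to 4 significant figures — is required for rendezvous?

φ = 98.73°

From the circular-orbit relation v² = μ/r at r = 8421 km: μ = v²r = (6.880)² × 8421 = 3.98603×10^5 km³/s².
Transfer-ellipse semi-major axis a_t = (r₁ + r₂)/2 = (8421 + 47570)/2 = 27995.5 km.
Transfer time t = π√(a_t³/μ) = 23308.4 s.
The target's mean motion on its circular orbit is ω₂ = √(μ/r₂³) = 6.08514×10^-5 rad/s.
Angle swept by the target during transfer: ω₂·t = 1.41835 rad = 81.27°.
The orbiter traverses 180° on the transfer ellipse, so the target must lead by 180° − 81.27° = 98.73°.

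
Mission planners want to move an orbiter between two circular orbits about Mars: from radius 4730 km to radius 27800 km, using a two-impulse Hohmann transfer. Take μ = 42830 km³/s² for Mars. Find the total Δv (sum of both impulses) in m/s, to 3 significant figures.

The Hohmann ellipse has a_t = (r₁ + r₂)/2 = 16265 km.
Circular speed at r₁: v₁ = √(μ/r₁) = √(42830/4730) = 3.0091 km/s.
On the transfer ellipse at r₁, vis-viva equation gives v_p = √[μ(2/r₁ − 1/a_t)] = 3.9340 km/s.
First burn Δv₁ = |v_p − v₁| = 0.9249 km/s.
Circular speed at r₂: v₂ = √(μ/r₂) = 1.24123 km/s.
Transfer-orbit speed at r₂: v_a = √[μ(2/r₂ − 1/a_t)] = 0.669353 km/s.
Second burn Δv₂ = |v₂ − v_a| = 0.5719 km/s.
Δv = Δv₁ + Δv₂ = 0.9249 + 0.5719 = 1.497 km/s.

Δv = 1500 m/s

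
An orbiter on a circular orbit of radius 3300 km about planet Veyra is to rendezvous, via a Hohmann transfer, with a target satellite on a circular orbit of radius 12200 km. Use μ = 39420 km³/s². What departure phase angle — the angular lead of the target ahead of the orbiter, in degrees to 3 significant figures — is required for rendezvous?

Semi-major axis of the transfer orbit: a_t = (3300 + 12200)/2 = 7750 km.
Transfer time t = π√(a_t³/μ) = 10795.53 s.
The target's mean motion on its circular orbit is ω₂ = √(μ/r₂³) = 1.473393×10^-4 rad/s.
Angle swept by the target during transfer: ω₂·t = 1.59061 rad = 91.14°.
The orbiter traverses 180° on the transfer ellipse, so the target must lead by 180° − 91.14° = 88.9°.

φ = 88.9°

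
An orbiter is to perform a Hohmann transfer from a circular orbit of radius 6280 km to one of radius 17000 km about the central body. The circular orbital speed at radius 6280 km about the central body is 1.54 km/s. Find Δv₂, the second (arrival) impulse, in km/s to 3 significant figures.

Δv₂ = 0.248 km/s

From the circular-orbit relation v² = μ/r at r = 6280 km: μ = v²r = (1.54)² × 6280 = 14893.6 km³/s².
The Hohmann ellipse has a_t = (r₁ + r₂)/2 = 11640 km.
Circular speed at r = 17000 km: v_c = √(μ/r) = 0.9360 km/s.
Vis-viva on the transfer ellipse at r = 17000 km gives v_t = √[μ(2/r − 1/a_t)] = 0.6875 km/s.
Δv₂ = |v_t − v_c| = |0.6875 − 0.9360| = 0.2485 km/s.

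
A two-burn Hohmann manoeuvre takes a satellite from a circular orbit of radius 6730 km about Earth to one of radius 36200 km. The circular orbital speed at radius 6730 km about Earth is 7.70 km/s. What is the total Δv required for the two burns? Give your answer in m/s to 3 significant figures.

Δv = 3760 m/s

From the circular-orbit relation v² = μ/r at r = 6730 km: μ = v²r = (7.70)² × 6730 = 3.99022×10^5 km³/s².
The Hohmann ellipse has a_t = (r₁ + r₂)/2 = 21465 km.
Circular speed at r₁: v₁ = √(μ/r₁) = √(3.99022×10^5/6730) = 7.700 km/s.
On the transfer ellipse at r₁, vis-viva equation gives v_p = √[μ(2/r₁ − 1/a_t)] = 10.00 km/s.
First burn Δv₁ = |v_p − v₁| = 2.300 km/s.
Circular speed at r₂: v₂ = √(μ/r₂) = 3.320 km/s.
Transfer-orbit speed at r₂: v_a = √[μ(2/r₂ − 1/a_t)] = 1.859 km/s.
Second burn Δv₂ = |v₂ − v_a| = 1.461 km/s.
Δv = Δv₁ + Δv₂ = 2.300 + 1.461 = 3.761 km/s.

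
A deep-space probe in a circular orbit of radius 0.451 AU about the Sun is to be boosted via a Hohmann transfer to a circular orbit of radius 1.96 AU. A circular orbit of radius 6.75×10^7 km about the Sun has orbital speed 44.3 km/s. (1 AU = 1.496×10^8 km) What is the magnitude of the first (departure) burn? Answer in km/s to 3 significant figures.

Δv₁ = 12.2 km/s

From the circular-orbit relation v² = μ/r at r = 6.75×10^7 km: μ = v²r = (44.3)² × 6.75×10^7 = 1.32468×10^11 km³/s².
In km: r₁ = 0.451 × 1.496×10^8 = 6.74696×10^7 km; r₂ = 1.96 × 1.496×10^8 = 2.93216×10^8 km.
Semi-major axis of the transfer orbit: a_t = (6.74696×10^7 + 2.93216×10^8)/2 = 1.803428×10^8 km.
Circular speed at r = 6.74696×10^7 km: v_c = √(μ/r) = 44.31 km/s.
Transfer-orbit speed at the same r (vis-viva, a = a_t): v_t = √[μ(2/r − 1/a_t)] = 56.50 km/s.
Δv₁ = |v_t − v_c| = |56.50 − 44.31| = 12.19 km/s.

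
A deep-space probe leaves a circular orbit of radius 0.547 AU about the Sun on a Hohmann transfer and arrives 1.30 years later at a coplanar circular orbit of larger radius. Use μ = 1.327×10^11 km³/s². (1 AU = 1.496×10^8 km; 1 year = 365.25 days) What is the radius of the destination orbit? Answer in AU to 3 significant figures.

In km: r₁ = 0.547 × 1.496×10^8 = 8.18312×10^7 km.
Transfer time t = 1.30 years × 365.25 × 86400 s = 4.102488×10^7 s, and t = π√(a_t³/μ).
So a_t = (μ t²/π²)^(1/3) = (1.327×10^11 × (4.102488×10^7)² / π²)^(1/3) = 2.8285×10^8 km.
Since a_t = (r₁ + r₂)/2, r₂ = 2a_t − r₁ = 2×2.8285×10^8 − 8.18312×10^7 = 4.838688×10^8 km.
In AU: r₂ = 4.838688×10^8 / 1.496×10^8 = 3.23 AU.

r₂ = 3.23 AU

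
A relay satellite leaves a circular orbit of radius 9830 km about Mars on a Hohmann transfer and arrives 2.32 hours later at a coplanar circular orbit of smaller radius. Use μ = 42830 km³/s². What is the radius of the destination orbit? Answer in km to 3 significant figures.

Transfer time t = 2.32 hours = 8352 s, and t = π√(a_t³/μ).
So a_t = (μ t²/π²)^(1/3) = (42830 × (8352)² / π²)^(1/3) = 6714.4 km.
Since a_t = (r₁ + r₂)/2, r₂ = 2a_t − r₁ = 2×6714.4 − 9830 = 3598.8 km.

r₂ = 3600 km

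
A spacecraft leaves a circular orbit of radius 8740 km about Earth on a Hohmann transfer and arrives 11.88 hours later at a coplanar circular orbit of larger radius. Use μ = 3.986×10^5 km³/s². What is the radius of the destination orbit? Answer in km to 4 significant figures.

Transfer time t = 11.88 hours = 42768 s, and t = π√(a_t³/μ).
So a_t = (μ t²/π²)^(1/3) = (3.986×10^5 × (42768)² / π²)^(1/3) = 41959 km.
Since a_t = (r₁ + r₂)/2, r₂ = 2a_t − r₁ = 2×41959 − 8740 = 75178 km.

r₂ = 75180 km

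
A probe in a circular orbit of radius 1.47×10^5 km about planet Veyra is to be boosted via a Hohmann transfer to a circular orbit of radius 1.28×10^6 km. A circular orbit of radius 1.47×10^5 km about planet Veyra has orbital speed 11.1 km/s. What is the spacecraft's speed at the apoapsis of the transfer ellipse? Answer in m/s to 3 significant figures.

From the circular-orbit relation v² = μ/r at r = 1.47×10^5 km: μ = v²r = (11.1)² × 1.47×10^5 = 1.81119×10^7 km³/s².
The Hohmann ellipse has a_t = (r₁ + r₂)/2 = 7.135×10^5 km.
The apoapsis of the transfer ellipse is at r = 1.280×10^6 km.
Vis-viva: v = √[μ(2/r − 1/a_t)] = √[1.81119×10^7 × (2/1.280×10^6 − 1/7.135×10^5)] = 1.707 km/s.

v = 1710 m/s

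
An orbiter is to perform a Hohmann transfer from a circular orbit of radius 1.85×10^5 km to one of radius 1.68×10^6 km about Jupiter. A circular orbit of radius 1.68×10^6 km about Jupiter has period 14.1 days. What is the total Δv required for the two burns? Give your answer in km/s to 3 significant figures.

From Kepler's third law T² = 4π²r³/μ at r = 1.68×10^6 km, T = 14.1 days = 14.1 × 86400 s = 1.21824×10^6 s: μ = 4π²r³/T² = 1.26131×10^8 km³/s².
Semi-major axis of the transfer orbit: a_t = (1.850×10^5 + 1.680×10^6)/2 = 9.325×10^5 km.
At r₁ the circular-orbit speed is v₁ = √(μ/r₁) = 26.111 km/s.
On the transfer ellipse at r₁, vis-viva equation gives v_p = √[μ(2/r₁ − 1/a_t)] = 35.047 km/s.
First burn Δv₁ = |v_p − v₁| = 8.936 km/s.
At r₂, v₂ = √(μ/r₂) = 8.6648 km/s.
Transfer-orbit speed at r₂: v_a = √[μ(2/r₂ − 1/a_t)] = 3.8594 km/s.
Second burn Δv₂ = |v₂ − v_a| = 4.805 km/s.
Total Δv = Δv₁ + Δv₂ = 13.74 km/s.

Δv = 13.7 km/s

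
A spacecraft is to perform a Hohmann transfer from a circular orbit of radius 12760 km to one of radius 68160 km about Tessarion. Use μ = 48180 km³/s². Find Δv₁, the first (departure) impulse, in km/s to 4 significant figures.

Transfer-ellipse semi-major axis a_t = (r₁ + r₂)/2 = (12760 + 68160)/2 = 40460 km.
On the circular orbit at r = 12760 km, v_c = √(μ/r) = 1.9432 km/s.
Transfer-orbit speed at the same r (vis-viva, a = a_t): v_t = √[μ(2/r − 1/a_t)] = 2.5221 km/s.
Δv₁ = |v_t − v_c| = |2.5221 − 1.9432| = 0.5789 km/s.

Δv₁ = 0.5789 km/s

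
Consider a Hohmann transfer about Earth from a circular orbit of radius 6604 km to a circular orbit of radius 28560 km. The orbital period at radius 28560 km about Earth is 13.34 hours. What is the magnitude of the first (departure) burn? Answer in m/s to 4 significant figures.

Δv₁ = 2133 m/s

From Kepler's third law T² = 4π²r³/μ at r = 28560 km, T = 13.34 hours = 13.34 × 3600 s = 48024 s: μ = 4π²r³/T² = 3.98766×10^5 km³/s².
Transfer-ellipse semi-major axis a_t = (r₁ + r₂)/2 = (6604 + 28560)/2 = 17582 km.
Circular speed at r = 6604 km: v_c = √(μ/r) = 7.771 km/s.
Vis-viva on the transfer ellipse at r = 6604 km gives v_t = √[μ(2/r − 1/a_t)] = 9.904 km/s.
Δv₁ = |v_t − v_c| = |9.904 − 7.771| = 2.133 km/s.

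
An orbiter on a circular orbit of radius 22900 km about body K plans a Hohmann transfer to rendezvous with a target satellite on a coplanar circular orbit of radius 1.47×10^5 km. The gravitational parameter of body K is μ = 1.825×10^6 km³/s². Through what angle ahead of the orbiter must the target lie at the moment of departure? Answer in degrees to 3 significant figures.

Transfer-ellipse semi-major axis a_t = (r₁ + r₂)/2 = (22900 + 1.470×10^5)/2 = 84950 km.
The half-period of the transfer ellipse is t = π√(a_t³/μ) = 57578.9 s.
Target angular speed ω₂ = √(μ/r₂³) = 2.39693×10^-5 rad/s.
Angle swept by the target during transfer: ω₂·t = 1.38013 rad = 79.08°.
Arrival is 180° from departure on the ellipse, so φ = 180° − 79.08° = 101°.

φ = 101°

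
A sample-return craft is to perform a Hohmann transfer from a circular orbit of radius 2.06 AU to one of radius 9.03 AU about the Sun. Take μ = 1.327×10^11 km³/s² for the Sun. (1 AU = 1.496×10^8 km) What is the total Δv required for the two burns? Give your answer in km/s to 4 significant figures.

In km: r₁ = 2.06 × 1.496×10^8 = 3.08176×10^8 km; r₂ = 9.03 × 1.496×10^8 = 1.350888×10^9 km.
Transfer-ellipse semi-major axis a_t = (r₁ + r₂)/2 = (3.08176×10^8 + 1.350888×10^9)/2 = 8.29532×10^8 km.
Circular speed at r₁: v₁ = √(μ/r₁) = √(1.327×10^11/3.08176×10^8) = 20.75 km/s.
Transfer-orbit speed at r₁ (vis-viva): v_p = √[μ(2/r₁ − 1/a_t)] = 26.48 km/s.
First burn Δv₁ = |v_p − v₁| = 5.730 km/s.
At r₂, v₂ = √(μ/r₂) = 9.911 km/s.
Transfer-orbit speed at r₂: v_a = √[μ(2/r₂ − 1/a_t)] = 6.041 km/s.
Second burn Δv₂ = |v₂ − v_a| = 3.870 km/s.
Δv = Δv₁ + Δv₂ = 5.730 + 3.870 = 9.600 km/s.

Δv = 9.600 km/s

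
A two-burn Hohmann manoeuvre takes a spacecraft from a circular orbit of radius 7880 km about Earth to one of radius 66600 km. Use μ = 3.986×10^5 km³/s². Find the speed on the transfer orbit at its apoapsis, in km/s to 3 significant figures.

Semi-major axis of the transfer orbit: a_t = (7880 + 66600)/2 = 37240 km.
The apoapsis of the transfer ellipse is at r = 66600 km.
Applying v² = μ(2/r − 1/a_t): v = 1.125 km/s.

v = 1.13 km/s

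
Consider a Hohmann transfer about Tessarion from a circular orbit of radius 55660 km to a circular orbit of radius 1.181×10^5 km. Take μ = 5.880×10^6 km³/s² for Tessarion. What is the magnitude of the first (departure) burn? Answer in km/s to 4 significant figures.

Transfer-ellipse semi-major axis a_t = (r₁ + r₂)/2 = (55660 + 1.181×10^5)/2 = 86880 km.
Circular speed at r = 55660 km: v_c = √(μ/r) = 10.278 km/s.
Transfer-orbit speed at the same r (vis-viva, a = a_t): v_t = √[μ(2/r − 1/a_t)] = 11.983 km/s.
Δv₁ = |v_t − v_c| = |11.983 − 10.278| = 1.705 km/s.

Δv₁ = 1.705 km/s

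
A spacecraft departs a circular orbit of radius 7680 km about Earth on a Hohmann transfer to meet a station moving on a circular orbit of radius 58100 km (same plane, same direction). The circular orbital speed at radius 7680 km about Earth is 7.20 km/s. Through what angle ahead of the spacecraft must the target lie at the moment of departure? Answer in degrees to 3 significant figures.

φ = 103°

From the circular-orbit relation v² = μ/r at r = 7680 km: μ = v²r = (7.20)² × 7680 = 3.98131×10^5 km³/s².
The Hohmann ellipse has a_t = (r₁ + r₂)/2 = 32890 km.
The half-period of the transfer ellipse is t = π√(a_t³/μ) = 29698 s.
The target's mean motion on its circular orbit is ω₂ = √(μ/r₂³) = 4.5056×10^-5 rad/s.
Angle swept by the target during transfer: ω₂·t = 1.3381 rad = 76.67°.
Arrival is 180° from departure on the ellipse, so φ = 180° − 76.67° = 103°.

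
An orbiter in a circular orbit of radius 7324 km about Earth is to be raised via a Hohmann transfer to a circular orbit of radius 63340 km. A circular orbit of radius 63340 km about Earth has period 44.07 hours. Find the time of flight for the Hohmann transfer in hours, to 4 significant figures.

From Kepler's third law T² = 4π²r³/μ at r = 63340 km, T = 44.07 hours = 44.07 × 3600 s = 1.58652×10^5 s: μ = 4π²r³/T² = 3.98568×10^5 km³/s².
The Hohmann ellipse has a_t = (r₁ + r₂)/2 = 35332 km.
By Kepler's third law the transfer-orbit period is T = 2π√(a_t³/μ), so t = T/2 = 33048 s.
Converting: 33048 s ÷ 3600 s/hour = 9.180 hours.

t = 9.180 hours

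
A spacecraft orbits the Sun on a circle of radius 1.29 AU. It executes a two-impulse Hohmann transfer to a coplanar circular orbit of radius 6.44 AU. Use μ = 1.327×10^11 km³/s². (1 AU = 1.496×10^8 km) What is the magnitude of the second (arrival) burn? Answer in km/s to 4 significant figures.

Δv₂ = 4.956 km/s

In km: r₁ = 1.29 × 1.496×10^8 = 1.92984×10^8 km; r₂ = 6.44 × 1.496×10^8 = 9.63424×10^8 km.
Semi-major axis of the transfer orbit: a_t = (1.92984×10^8 + 9.63424×10^8)/2 = 5.78204×10^8 km.
Circular speed at r = 9.63424×10^8 km: v_c = √(μ/r) = 11.736 km/s.
Vis-viva on the transfer ellipse at r = 9.63424×10^8 km gives v_t = √[μ(2/r − 1/a_t)] = 6.7803 km/s.
Δv₂ = |v_t − v_c| = |6.7803 − 11.736| = 4.956 km/s.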